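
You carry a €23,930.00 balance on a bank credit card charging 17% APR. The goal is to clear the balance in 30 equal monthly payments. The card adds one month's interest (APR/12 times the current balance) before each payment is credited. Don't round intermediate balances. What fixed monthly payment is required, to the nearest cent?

€984.69

Monthly rate r = 17%/12 = 1.41667% = 0.0141667.
Level-payment amortization: P = B₀·r / (1 − (1+r)^(−n)) = 23930.00·0.0141667 / (1 − 1.01417^(−30)).
Denominator 1 − (1+r)^(−30) = 0.344277578.
P = 339.008 / 0.344277578 ≈ 984.69.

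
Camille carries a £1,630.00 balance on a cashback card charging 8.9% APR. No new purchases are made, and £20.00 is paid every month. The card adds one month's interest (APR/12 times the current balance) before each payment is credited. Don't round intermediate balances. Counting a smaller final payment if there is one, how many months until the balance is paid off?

Monthly rate r = 8.9%/12 = 0.741667% = 0.00741667.
Recurrence: B ← B·(1+r) − £20.00.
Month 1: interest £12.09; balance after payment £1,622.09.
Month 2: interest £12.03; balance after payment £1,614.12.
Closed form: n = −ln(1 − rB₀/P)/ln(1+r) = −ln(0.39554)/ln(1.00742) ≈ 125.519, so the balance reaches zero during payment 126.

126 months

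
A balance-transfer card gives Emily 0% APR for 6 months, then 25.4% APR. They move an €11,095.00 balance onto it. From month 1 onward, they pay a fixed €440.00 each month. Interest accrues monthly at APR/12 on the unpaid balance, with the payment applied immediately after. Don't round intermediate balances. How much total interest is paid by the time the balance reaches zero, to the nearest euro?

Promo months 1–6 at r₀ = 0%/12 = 0; months 7+ at r₁ = 25.4%/12 = 0.0211667.
After month 6 (no interest yet): B = €11,095.00 − 6·€440.00 = €8,455.00.
Then at r₁ with €440.00/mo: n₂ = −ln(1 − r₁·B/P)/ln(1+r₁) ≈ 24.93 → 25 more payments.
Total paid = 30·€440.00 + €408.23 = €13,608.23; interest = €13,608.23 − €11,095.00 = €2,513.23.

€2,513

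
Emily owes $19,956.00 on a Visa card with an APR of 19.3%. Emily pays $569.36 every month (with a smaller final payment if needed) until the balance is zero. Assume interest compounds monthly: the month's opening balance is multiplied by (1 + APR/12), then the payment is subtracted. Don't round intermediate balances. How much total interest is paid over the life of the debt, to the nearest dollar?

Monthly rate r = 19.3%/12 = 1.60833% = 0.0160833.
Payoff takes n = ⌈−ln(1 − rB₀/P)/ln(1+r)⌉ = ⌈51.987⌉ = 52 payments; the last is $561.91.
Total paid = 51·$569.36 + $561.91 = $29,599.27.
Total interest = total paid − principal = $29,599.27 − $19,956.00 = $9,643.27.

$9,643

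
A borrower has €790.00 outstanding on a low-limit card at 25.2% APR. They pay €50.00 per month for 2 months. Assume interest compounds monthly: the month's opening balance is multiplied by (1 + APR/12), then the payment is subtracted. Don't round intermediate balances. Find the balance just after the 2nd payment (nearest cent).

Monthly rate r = 25.2%/12 = 2.1% = 0.021.
Each month: B ← B·(1+r) − €50.00.
Month 1: interest €16.59; balance after payment €756.59.
Month 2: interest €15.89; balance after payment €722.48.

€722.48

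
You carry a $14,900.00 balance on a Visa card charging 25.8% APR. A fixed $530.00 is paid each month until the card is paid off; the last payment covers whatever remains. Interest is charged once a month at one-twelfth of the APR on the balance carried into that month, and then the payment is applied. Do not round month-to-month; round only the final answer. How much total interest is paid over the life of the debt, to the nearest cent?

$8,208.67

Monthly rate r = 25.8%/12 = 2.15% = 0.0215.
Payoff takes n = ⌈−ln(1 − rB₀/P)/ln(1+r)⌉ = ⌈43.599⌉ = 44 payments; the last is $318.67.
Total paid = 43·$530.00 + $318.67 = $23,108.67.
Total interest = total paid − principal = $23,108.67 − $14,900.00 = $8,208.67.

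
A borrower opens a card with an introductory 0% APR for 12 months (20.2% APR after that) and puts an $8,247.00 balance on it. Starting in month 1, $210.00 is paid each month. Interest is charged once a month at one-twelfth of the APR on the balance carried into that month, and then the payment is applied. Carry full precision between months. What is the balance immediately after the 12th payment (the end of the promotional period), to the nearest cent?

Promo months 1–12 at r₀ = 0%/12 = 0; months 13+ at r₁ = 20.2%/12 = 0.0168333.
After month 12 (no interest yet): B = $8,247.00 − 12·$210.00 = $5,727.00.

$5,727.00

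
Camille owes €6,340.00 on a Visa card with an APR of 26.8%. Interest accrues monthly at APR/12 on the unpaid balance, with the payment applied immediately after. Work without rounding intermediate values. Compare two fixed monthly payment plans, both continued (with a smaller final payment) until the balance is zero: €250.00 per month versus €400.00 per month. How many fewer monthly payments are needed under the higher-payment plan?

Monthly rate r = 26.8%/12 = 2.23333% = 0.0223333.
At €250.00/mo: n = ⌈−ln(1 − rB₀/P)/ln(1+r)⌉ = 38 payments (last €207.86); total interest = total paid − €6,340.00 = €3,117.86.
At €400.00/mo: 20 payments (last €313.43); total interest €1,573.43.
Payments saved = 38 − 20 = 18.

18 fewer payments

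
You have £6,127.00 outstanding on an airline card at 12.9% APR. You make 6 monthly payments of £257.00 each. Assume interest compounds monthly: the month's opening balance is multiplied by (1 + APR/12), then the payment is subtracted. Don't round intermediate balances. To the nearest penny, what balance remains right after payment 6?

Monthly rate r = 12.9%/12 = 1.075% = 0.01075.
Each month: B ← B·(1+r) − £257.00.
Month 1: interest £65.87; balance after payment £5,935.87.
Month 2: interest £63.81; balance after payment £5,742.68.
Month 3: interest £61.73; balance after payment £5,547.41.
Month 4: interest £59.63; balance after payment £5,350.04.
Month 5: interest £57.51; balance after payment £5,150.56.
Month 6: interest £55.37; balance after payment £4,948.93.

£4,948.93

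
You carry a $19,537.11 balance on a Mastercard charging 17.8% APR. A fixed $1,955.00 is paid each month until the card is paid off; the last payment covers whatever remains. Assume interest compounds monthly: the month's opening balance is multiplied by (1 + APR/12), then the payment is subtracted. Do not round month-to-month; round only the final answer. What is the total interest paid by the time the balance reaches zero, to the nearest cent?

Monthly rate r = 17.8%/12 = 1.48333% = 0.0148333.
Payoff takes n = ⌈−ln(1 − rB₀/P)/ln(1+r)⌉ = ⌈10.897⌉ = 11 payments; the last is $1,754.10.
Total paid = 10·$1,955.00 + $1,754.10 = $21,304.10.
Total interest = total paid − principal = $21,304.10 − $19,537.11 = $1,766.99.

$1,766.99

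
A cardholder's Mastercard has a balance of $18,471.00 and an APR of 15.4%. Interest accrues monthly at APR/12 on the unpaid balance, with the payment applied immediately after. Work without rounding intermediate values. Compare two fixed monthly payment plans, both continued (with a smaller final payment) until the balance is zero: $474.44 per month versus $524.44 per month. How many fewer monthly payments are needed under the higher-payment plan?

Monthly rate r = 15.4%/12 = 1.28333% = 0.0128333.
At $474.44/mo: n = ⌈−ln(1 − rB₀/P)/ln(1+r)⌉ = 55 payments (last $142.64); total interest = total paid − $18,471.00 = $7,291.40.
At $524.44/mo: 48 payments (last $88.59); total interest $6,266.27.
Payments saved = 55 − 48 = 7.

7 fewer payments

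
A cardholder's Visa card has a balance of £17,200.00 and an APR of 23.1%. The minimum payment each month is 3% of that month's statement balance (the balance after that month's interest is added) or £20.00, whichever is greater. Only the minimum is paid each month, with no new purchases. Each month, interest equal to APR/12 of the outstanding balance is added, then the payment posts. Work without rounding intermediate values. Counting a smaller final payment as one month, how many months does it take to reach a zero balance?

Monthly rate r = 23.1%/12 = 1.925% = 0.01925.
While 3% of the post-interest balance exceeds £20.00, each month B ← (B·(1+r))·(1 − 0.03), i.e. B shrinks by the factor (1+r)·0.97 = 0.98867.
This holds for months 1–287. Entering month 288 the balance is £654.01; 3% of the post-interest balance is now below £20.00, so the flat £20.00 minimum applies from here.
From month 288 a fixed £20.00 at rate r clears £654.01 in 53 more payments. Total: 287 + 53 = 340 months.

340 months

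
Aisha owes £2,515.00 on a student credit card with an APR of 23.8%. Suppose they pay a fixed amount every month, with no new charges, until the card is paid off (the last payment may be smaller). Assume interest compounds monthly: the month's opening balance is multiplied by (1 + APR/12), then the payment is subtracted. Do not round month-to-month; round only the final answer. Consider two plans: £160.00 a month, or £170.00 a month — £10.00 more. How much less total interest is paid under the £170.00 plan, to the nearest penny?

Monthly rate r = 23.8%/12 = 1.98333% = 0.0198333.
At £160.00/mo: n = ⌈−ln(1 − rB₀/P)/ln(1+r)⌉ = 20 payments (last £3.83); total interest = total paid − £2,515.00 = £528.83.
At £170.00/mo: 18 payments (last £116.76); total interest £491.76.
Interest saved = £528.83 − £491.76 = £37.07.

£37.07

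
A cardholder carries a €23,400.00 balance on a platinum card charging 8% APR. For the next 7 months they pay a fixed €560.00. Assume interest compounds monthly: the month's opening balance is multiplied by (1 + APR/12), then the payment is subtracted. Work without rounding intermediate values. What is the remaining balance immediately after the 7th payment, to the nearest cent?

Monthly rate r = 8%/12 = 0.666667% = 0.00666667.
Each month: B ← B·(1+r) − €560.00.
Month 1: interest €156.00; balance after payment €22,996.00.
Month 2: interest €153.31; balance after payment €22,589.31.
Month 3: interest €150.60; balance after payment €22,179.90.
Month 4: interest €147.87; balance after payment €21,767.77.
Month 5: interest €145.12; balance after payment €21,352.89.
Month 6: interest €142.35; balance after payment €20,935.24.
Month 7: interest €139.57; balance after payment €20,514.81.

€20,514.81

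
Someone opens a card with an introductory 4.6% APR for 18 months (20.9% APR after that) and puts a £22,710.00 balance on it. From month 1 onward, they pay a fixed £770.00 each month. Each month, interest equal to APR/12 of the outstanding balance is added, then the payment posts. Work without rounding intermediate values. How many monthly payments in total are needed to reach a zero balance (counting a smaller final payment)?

33 payments

Promo months 1–18 at r₀ = 4.6%/12 = 0.00383333; months 19+ at r₁ = 20.9%/12 = 0.0174167.
After month 18: iterate B ← B·(1+r₀) − £770.00 for 18 months → £10,008.13.
Then at r₁ with £770.00/mo: n₂ = −ln(1 − r₁·B/P)/ln(1+r₁) ≈ 14.86 → 15 more payments.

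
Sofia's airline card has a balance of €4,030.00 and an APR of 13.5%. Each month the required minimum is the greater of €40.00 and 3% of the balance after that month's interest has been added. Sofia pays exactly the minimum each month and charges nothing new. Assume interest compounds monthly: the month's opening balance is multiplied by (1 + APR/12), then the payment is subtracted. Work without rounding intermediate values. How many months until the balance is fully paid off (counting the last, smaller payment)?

100 months

Monthly rate r = 13.5%/12 = 1.125% = 0.01125.
While 3% of the post-interest balance exceeds €40.00, each month B ← (B·(1+r))·(1 − 0.03), i.e. B shrinks by the factor (1+r)·0.97 = 0.98091.
This holds for months 1–58. Entering month 59 the balance is €1,317.83; 3% of the post-interest balance is now below €40.00, so the flat €40.00 minimum applies from here.
From month 59 a fixed €40.00 at rate r clears €1,317.83 in 42 more payments. Total: 58 + 42 = 100 months.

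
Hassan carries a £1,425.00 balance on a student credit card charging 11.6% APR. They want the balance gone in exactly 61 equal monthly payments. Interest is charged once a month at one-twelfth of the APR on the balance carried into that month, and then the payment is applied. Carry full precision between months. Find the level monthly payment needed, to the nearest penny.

Monthly rate r = 11.6%/12 = 0.966667% = 0.00966667.
Level-payment amortization: P = B₀·r / (1 − (1+r)^(−n)) = 1425.00·0.00966667 / (1 − 1.00967^(−61)).
Denominator 1 − (1+r)^(−61) = 0.443915404.
P = 13.775 / 0.443915404 ≈ 31.03.

£31.03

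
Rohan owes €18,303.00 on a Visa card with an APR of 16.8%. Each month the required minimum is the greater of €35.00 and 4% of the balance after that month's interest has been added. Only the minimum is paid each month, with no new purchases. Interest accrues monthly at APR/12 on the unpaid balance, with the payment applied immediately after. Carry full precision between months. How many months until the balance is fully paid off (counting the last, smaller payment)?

Monthly rate r = 16.8%/12 = 1.4% = 0.014.
While 4% of the post-interest balance exceeds €35.00, each month B ← (B·(1+r))·(1 − 0.04), i.e. B shrinks by the factor (1+r)·0.96 = 0.97344.
This holds for months 1–114. Entering month 115 the balance is €850.69; 4% of the post-interest balance is now below €35.00, so the flat €35.00 minimum applies from here.
From month 115 a fixed €35.00 at rate r clears €850.69 in 30 more payments. Total: 114 + 30 = 144 months.

144 months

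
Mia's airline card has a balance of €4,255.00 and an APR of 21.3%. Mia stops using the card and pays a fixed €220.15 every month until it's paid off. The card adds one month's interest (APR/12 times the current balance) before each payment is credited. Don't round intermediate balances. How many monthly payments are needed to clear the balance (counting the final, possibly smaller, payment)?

Monthly rate r = 21.3%/12 = 1.775% = 0.01775.
Recurrence: B ← B·(1+r) − €220.15.
Month 1: interest €75.53; balance after payment €4,110.38.
Month 2: interest €72.96; balance after payment €3,963.19.
Closed form: n = −ln(1 − rB₀/P)/ln(1+r) = −ln(0.65693)/ln(1.01775) ≈ 23.881, so the balance reaches zero during payment 24.

24 payments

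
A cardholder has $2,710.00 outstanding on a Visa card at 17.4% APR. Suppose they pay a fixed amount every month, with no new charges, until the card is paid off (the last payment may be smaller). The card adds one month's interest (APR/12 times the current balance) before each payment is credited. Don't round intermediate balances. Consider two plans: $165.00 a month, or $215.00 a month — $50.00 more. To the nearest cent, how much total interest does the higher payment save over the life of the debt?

$103.41

Monthly rate r = 17.4%/12 = 1.45% = 0.0145.
At $165.00/mo: n = ⌈−ln(1 − rB₀/P)/ln(1+r)⌉ = 19 payments (last $147.76); total interest = total paid − $2,710.00 = $407.76.
At $215.00/mo: 15 payments (last $4.35); total interest $304.35.
Interest saved = $407.76 − $304.35 = $103.41.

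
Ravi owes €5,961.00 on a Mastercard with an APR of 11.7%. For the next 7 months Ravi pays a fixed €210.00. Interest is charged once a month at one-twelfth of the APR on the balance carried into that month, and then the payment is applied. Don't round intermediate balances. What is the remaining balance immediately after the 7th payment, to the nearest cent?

€4,866.23

Monthly rate r = 11.7%/12 = 0.975% = 0.00975.
Each month: B ← B·(1+r) − €210.00.
Month 1: interest €58.12; balance after payment €5,809.12.
Month 2: interest €56.64; balance after payment €5,655.76.
Month 3: interest €55.14; balance after payment €5,500.90.
Month 4: interest €53.63; balance after payment €5,344.54.
Month 5: interest €52.11; balance after payment €5,186.65.
Month 6: interest €50.57; balance after payment €5,027.22.
Month 7: interest €49.02; balance after payment €4,866.23.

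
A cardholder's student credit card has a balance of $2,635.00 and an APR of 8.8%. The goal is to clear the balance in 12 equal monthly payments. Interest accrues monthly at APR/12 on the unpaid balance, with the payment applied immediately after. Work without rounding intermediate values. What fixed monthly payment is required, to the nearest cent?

Monthly rate r = 8.8%/12 = 0.733333% = 0.00733333.
Level-payment amortization: P = B₀·r / (1 − (1+r)^(−n)) = 2635.00·0.00733333 / (1 − 1.00733^(−12)).
Denominator 1 − (1+r)^(−12) = 0.0839450272.
P = 19.3233 / 0.0839450272 ≈ 230.19.

$230.19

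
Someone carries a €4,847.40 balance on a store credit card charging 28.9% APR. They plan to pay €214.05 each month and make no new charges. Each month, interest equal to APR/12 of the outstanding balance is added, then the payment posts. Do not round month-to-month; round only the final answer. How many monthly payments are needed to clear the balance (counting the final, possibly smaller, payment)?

34 months

Monthly rate r = 28.9%/12 = 2.40833% = 0.0240833.
Recurrence: B ← B·(1+r) − €214.05.
Month 1: interest €116.74; balance after payment €4,750.09.
Month 2: interest €114.40; balance after payment €4,650.44.
Closed form: n = −ln(1 − rB₀/P)/ln(1+r) = −ln(0.45461)/ln(1.02408) ≈ 33.126, so the balance reaches zero during payment 34.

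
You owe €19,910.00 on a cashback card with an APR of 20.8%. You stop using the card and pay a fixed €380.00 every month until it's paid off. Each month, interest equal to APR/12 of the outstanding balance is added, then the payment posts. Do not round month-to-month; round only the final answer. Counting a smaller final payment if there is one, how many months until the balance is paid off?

139 months

Monthly rate r = 20.8%/12 = 1.73333% = 0.0173333.
Recurrence: B ← B·(1+r) − €380.00.
Month 1: interest €345.11; balance after payment €19,875.11.
Month 2: interest €344.50; balance after payment €19,839.61.
Closed form: n = −ln(1 − rB₀/P)/ln(1+r) = −ln(0.091825)/ln(1.01733) ≈ 138.953, so the balance reaches zero during payment 139.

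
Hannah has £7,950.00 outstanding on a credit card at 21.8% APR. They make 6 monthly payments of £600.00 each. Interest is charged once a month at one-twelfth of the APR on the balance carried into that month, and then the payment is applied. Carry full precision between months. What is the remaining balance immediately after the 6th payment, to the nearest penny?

Monthly rate r = 21.8%/12 = 1.81667% = 0.0181667.
Each month: B ← B·(1+r) − £600.00.
Month 1: interest £144.43; balance after payment £7,494.43.
Month 2: interest £136.15; balance after payment £7,030.57.
Month 3: interest £127.72; balance after payment £6,558.30.
Month 4: interest £119.14; balance after payment £6,077.44.
Month 5: interest £110.41; balance after payment £5,587.84.
Month 6: interest £101.51; balance after payment £5,089.36.

£5,089.36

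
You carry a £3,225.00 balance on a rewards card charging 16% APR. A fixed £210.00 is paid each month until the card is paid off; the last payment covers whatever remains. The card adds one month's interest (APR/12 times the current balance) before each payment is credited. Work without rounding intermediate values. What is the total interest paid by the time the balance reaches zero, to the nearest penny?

£407.84

Monthly rate r = 16%/12 = 1.33333% = 0.0133333.
Payoff takes n = ⌈−ln(1 − rB₀/P)/ln(1+r)⌉ = ⌈17.298⌉ = 18 payments; the last is £62.84.
Total paid = 17·£210.00 + £62.84 = £3,632.84.
Total interest = total paid − principal = £3,632.84 − £3,225.00 = £407.84.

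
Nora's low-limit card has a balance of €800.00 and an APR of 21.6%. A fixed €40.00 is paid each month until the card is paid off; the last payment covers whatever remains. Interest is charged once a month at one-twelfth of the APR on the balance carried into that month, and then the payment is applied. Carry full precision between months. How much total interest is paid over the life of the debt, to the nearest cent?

Monthly rate r = 21.6%/12 = 1.8% = 0.018.
Payoff takes n = ⌈−ln(1 − rB₀/P)/ln(1+r)⌉ = ⌈25.016⌉ = 26 payments; the last is €0.65.
Total paid = 25·€40.00 + €0.65 = €1,000.65.
Total interest = total paid − principal = €1,000.65 − €800.00 = €200.65.

€200.65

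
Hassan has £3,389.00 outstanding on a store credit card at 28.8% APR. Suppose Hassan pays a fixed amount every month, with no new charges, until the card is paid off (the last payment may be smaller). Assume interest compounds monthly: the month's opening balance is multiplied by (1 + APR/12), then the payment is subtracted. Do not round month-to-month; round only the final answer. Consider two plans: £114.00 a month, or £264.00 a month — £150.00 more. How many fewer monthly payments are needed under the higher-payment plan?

37 fewer payments

Monthly rate r = 28.8%/12 = 2.4% = 0.024.
At £114.00/mo: n = ⌈−ln(1 − rB₀/P)/ln(1+r)⌉ = 53 payments (last £80.39); total interest = total paid − £3,389.00 = £2,619.39.
At £264.00/mo: 16 payments (last £140.51); total interest £711.51.
Payments saved = 53 − 16 = 37.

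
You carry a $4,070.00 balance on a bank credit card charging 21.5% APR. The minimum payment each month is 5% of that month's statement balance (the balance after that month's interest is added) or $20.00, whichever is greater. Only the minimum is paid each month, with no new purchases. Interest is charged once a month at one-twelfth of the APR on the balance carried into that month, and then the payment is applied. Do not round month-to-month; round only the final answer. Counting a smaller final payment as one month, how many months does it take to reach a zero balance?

Monthly rate r = 21.5%/12 = 1.79167% = 0.0179167.
While 5% of the post-interest balance exceeds $20.00, each month B ← (B·(1+r))·(1 − 0.05), i.e. B shrinks by the factor (1+r)·0.95 = 0.96702.
This holds for months 1–70. Entering month 71 the balance is $389.14; 5% of the post-interest balance is now below $20.00, so the flat $20.00 minimum applies from here.
From month 71 a fixed $20.00 at rate r clears $389.14 in 25 more payments. Total: 70 + 25 = 95 months.

95 months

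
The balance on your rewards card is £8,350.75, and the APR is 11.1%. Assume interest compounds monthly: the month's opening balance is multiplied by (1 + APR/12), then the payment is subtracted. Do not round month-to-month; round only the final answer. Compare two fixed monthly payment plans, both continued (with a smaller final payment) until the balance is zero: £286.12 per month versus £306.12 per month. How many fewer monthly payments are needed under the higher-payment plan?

3 fewer payments

Monthly rate r = 11.1%/12 = 0.925% = 0.00925.
At £286.12/mo: n = ⌈−ln(1 − rB₀/P)/ln(1+r)⌉ = 35 payments (last £50.48); total interest = total paid − £8,350.75 = £1,427.81.
At £306.12/mo: 32 payments (last £178.77); total interest £1,317.74.
Payments saved = 35 − 32 = 3.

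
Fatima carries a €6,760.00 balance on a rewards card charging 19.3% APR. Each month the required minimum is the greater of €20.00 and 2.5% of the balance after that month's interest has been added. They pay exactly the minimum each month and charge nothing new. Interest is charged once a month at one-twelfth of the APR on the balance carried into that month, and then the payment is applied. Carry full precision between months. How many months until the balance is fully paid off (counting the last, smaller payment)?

Monthly rate r = 19.3%/12 = 1.60833% = 0.0160833.
While 2.5% of the post-interest balance exceeds €20.00, each month B ← (B·(1+r))·(1 − 0.025), i.e. B shrinks by the factor (1+r)·0.975 = 0.99068.
This holds for months 1–230. Entering month 231 the balance is €784.79; 2.5% of the post-interest balance is now below €20.00, so the flat €20.00 minimum applies from here.
From month 231 a fixed €20.00 at rate r clears €784.79 in 63 more payments. Total: 230 + 63 = 293 months.

293 months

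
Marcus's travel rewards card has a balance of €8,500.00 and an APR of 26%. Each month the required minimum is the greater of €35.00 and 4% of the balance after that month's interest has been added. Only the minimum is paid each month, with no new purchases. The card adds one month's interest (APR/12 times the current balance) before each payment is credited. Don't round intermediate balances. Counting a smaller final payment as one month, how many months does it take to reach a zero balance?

154 months

Monthly rate r = 26%/12 = 2.16667% = 0.0216667.
While 4% of the post-interest balance exceeds €35.00, each month B ← (B·(1+r))·(1 − 0.04), i.e. B shrinks by the factor (1+r)·0.96 = 0.9808.
This holds for months 1–119. Entering month 120 the balance is €846.24; 4% of the post-interest balance is now below €35.00, so the flat €35.00 minimum applies from here.
From month 120 a fixed €35.00 at rate r clears €846.24 in 35 more payments. Total: 119 + 35 = 154 months.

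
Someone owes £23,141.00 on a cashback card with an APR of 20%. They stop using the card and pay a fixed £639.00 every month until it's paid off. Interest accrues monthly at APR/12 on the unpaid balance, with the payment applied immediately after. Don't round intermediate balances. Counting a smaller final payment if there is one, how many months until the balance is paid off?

56 months

Monthly rate r = 20%/12 = 1.66667% = 0.0166667.
Recurrence: B ← B·(1+r) − £639.00.
Month 1: interest £385.68; balance after payment £22,887.68.
Month 2: interest £381.46; balance after payment £22,630.14.
Closed form: n = −ln(1 − rB₀/P)/ln(1+r) = −ln(0.39643)/ln(1.01667) ≈ 55.977, so the balance reaches zero during payment 56.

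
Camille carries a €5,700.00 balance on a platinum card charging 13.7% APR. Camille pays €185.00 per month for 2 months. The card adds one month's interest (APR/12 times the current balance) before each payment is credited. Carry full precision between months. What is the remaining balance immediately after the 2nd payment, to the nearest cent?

€5,458.78

Monthly rate r = 13.7%/12 = 1.14167% = 0.0114167.
Each month: B ← B·(1+r) − €185.00.
Month 1: interest €65.07; balance after payment €5,580.07.
Month 2: interest €63.71; balance after payment €5,458.78.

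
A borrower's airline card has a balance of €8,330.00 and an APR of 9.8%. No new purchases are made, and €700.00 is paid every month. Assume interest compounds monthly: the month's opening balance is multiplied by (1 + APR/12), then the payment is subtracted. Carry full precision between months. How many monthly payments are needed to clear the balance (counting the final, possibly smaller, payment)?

13 months

Monthly rate r = 9.8%/12 = 0.816667% = 0.00816667.
Recurrence: B ← B·(1+r) − €700.00.
Month 1: interest €68.03; balance after payment €7,698.03.
Month 2: interest €62.87; balance after payment €7,060.90.
Closed form: n = −ln(1 − rB₀/P)/ln(1+r) = −ln(0.90282)/ln(1.00817) ≈ 12.570, so the balance reaches zero during payment 13.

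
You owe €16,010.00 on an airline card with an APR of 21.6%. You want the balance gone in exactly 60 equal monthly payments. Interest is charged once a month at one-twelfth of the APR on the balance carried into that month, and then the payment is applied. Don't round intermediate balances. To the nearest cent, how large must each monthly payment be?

€438.55

Monthly rate r = 21.6%/12 = 1.8% = 0.018.
Level-payment amortization: P = B₀·r / (1 − (1+r)^(−n)) = 16010.00·0.018 / (1 − 1.018^(−60)).
Denominator 1 − (1+r)^(−60) = 0.657126974.
P = 288.18 / 0.657126974 ≈ 438.55.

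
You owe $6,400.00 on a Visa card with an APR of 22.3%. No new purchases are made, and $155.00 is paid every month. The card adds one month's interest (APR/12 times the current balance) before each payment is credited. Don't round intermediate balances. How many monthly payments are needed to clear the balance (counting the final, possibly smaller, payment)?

Monthly rate r = 22.3%/12 = 1.85833% = 0.0185833.
Recurrence: B ← B·(1+r) − $155.00.
Month 1: interest $118.93; balance after payment $6,363.93.
Month 2: interest $118.26; balance after payment $6,327.20.
Closed form: n = −ln(1 − rB₀/P)/ln(1+r) = −ln(0.23269)/ln(1.01858) ≈ 79.187, so the balance reaches zero during payment 80.

80 months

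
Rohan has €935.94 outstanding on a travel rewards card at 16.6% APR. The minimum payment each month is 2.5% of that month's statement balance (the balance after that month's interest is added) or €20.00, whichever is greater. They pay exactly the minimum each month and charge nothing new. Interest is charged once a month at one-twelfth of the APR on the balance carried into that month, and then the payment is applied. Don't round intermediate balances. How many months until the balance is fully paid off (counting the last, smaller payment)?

73 months

Monthly rate r = 16.6%/12 = 1.38333% = 0.0138333.
While 2.5% of the post-interest balance exceeds €20.00, each month B ← (B·(1+r))·(1 − 0.025), i.e. B shrinks by the factor (1+r)·0.975 = 0.98849.
This holds for months 1–15. Entering month 16 the balance is €786.71; 2.5% of the post-interest balance is now below €20.00, so the flat €20.00 minimum applies from here.
From month 16 a fixed €20.00 at rate r clears €786.71 in 58 more payments. Total: 15 + 58 = 73 months.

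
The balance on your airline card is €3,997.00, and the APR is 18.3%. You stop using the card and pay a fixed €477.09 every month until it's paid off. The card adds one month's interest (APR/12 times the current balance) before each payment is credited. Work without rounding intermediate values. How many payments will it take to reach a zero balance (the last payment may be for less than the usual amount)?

Monthly rate r = 18.3%/12 = 1.525% = 0.01525.
Recurrence: B ← B·(1+r) − €477.09.
Month 1: interest €60.95; balance after payment €3,580.86.
Month 2: interest €54.61; balance after payment €3,158.38.
Closed form: n = −ln(1 − rB₀/P)/ln(1+r) = −ln(0.87224)/ln(1.01525) ≈ 9.032, so the balance reaches zero during payment 10.

10 payments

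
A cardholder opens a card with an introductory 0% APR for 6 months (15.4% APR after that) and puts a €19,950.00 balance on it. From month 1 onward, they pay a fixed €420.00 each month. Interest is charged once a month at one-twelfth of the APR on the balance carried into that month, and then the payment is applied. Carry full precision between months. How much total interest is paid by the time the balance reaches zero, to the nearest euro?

Promo months 1–6 at r₀ = 0%/12 = 0; months 7+ at r₁ = 15.4%/12 = 0.0128333.
After month 6 (no interest yet): B = €19,950.00 − 6·€420.00 = €17,430.00.
Then at r₁ with €420.00/mo: n₂ = −ln(1 − r₁·B/P)/ln(1+r₁) ≈ 59.64 → 60 more payments.
Total paid = 65·€420.00 + €270.20 = €27,570.20; interest = €27,570.20 − €19,950.00 = €7,620.20.

€7,620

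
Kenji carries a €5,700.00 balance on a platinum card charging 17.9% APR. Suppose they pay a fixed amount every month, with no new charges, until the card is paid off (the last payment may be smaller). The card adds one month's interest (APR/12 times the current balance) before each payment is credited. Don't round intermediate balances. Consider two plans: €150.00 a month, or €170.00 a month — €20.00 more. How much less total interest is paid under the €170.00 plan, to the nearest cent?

Monthly rate r = 17.9%/12 = 1.49167% = 0.0149167.
At €150.00/mo: n = ⌈−ln(1 − rB₀/P)/ln(1+r)⌉ = 57 payments (last €75.94); total interest = total paid − €5,700.00 = €2,775.94.
At €170.00/mo: 47 payments (last €141.88); total interest €2,261.88.
Interest saved = €2,775.94 − €2,261.88 = €514.06.

€514.06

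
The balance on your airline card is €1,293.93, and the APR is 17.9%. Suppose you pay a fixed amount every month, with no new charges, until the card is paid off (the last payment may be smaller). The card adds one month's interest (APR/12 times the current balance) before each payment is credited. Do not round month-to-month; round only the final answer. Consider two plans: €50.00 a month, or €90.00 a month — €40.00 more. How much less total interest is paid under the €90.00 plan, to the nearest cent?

Monthly rate r = 17.9%/12 = 1.49167% = 0.0149167.
At €50.00/mo: n = ⌈−ln(1 − rB₀/P)/ln(1+r)⌉ = 33 payments (last €47.26); total interest = total paid − €1,293.93 = €353.33.
At €90.00/mo: 17 payments (last €27.35); total interest €173.42.
Interest saved = €353.33 − €173.42 = €179.91.

€179.91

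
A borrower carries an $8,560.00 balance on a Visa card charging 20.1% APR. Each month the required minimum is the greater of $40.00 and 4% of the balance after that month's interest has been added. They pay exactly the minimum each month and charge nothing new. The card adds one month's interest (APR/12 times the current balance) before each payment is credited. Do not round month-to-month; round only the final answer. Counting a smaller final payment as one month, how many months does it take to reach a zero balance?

Monthly rate r = 20.1%/12 = 1.675% = 0.01675.
While 4% of the post-interest balance exceeds $40.00, each month B ← (B·(1+r))·(1 − 0.04), i.e. B shrinks by the factor (1+r)·0.96 = 0.97608.
This holds for months 1–90. Entering month 91 the balance is $968.64; 4% of the post-interest balance is now below $40.00, so the flat $40.00 minimum applies from here.
From month 91 a fixed $40.00 at rate r clears $968.64 in 32 more payments. Total: 90 + 32 = 122 months.

122 months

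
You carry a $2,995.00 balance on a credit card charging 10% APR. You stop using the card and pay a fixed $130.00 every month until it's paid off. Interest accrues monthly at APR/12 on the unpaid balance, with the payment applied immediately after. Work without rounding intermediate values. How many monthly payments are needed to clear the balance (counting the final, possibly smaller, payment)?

Monthly rate r = 10%/12 = 0.833333% = 0.00833333.
Recurrence: B ← B·(1+r) − $130.00.
Month 1: interest $24.96; balance after payment $2,889.96.
Month 2: interest $24.08; balance after payment $2,784.04.
Closed form: n = −ln(1 − rB₀/P)/ln(1+r) = −ln(0.80801)/ln(1.00833) ≈ 25.688, so the balance reaches zero during payment 26.

26 payments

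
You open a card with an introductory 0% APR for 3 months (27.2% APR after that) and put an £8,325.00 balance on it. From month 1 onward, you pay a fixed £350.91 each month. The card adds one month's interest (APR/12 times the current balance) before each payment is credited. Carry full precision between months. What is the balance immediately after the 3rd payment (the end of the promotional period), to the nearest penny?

Promo months 1–3 at r₀ = 0%/12 = 0; months 4+ at r₁ = 27.2%/12 = 0.0226667.
After month 3 (no interest yet): B = £8,325.00 − 3·£350.91 = £7,272.27.

£7,272.27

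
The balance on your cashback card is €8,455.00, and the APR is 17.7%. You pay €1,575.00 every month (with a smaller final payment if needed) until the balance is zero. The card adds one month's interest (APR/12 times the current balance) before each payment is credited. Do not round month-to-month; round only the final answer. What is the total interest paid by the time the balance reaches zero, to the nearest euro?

Monthly rate r = 17.7%/12 = 1.475% = 0.01475.
Payoff takes n = ⌈−ln(1 − rB₀/P)/ln(1+r)⌉ = ⌈5.634⌉ = 6 payments; the last is €1,001.01.
Total paid = 5·€1,575.00 + €1,001.01 = €8,876.01.
Total interest = total paid − principal = €8,876.01 − €8,455.00 = €421.01.

€421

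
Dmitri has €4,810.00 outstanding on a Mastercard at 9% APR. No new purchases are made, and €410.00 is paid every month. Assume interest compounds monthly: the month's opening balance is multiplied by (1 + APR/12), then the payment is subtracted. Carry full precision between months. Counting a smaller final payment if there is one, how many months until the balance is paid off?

Monthly rate r = 9%/12 = 0.75% = 0.0075.
Recurrence: B ← B·(1+r) − €410.00.
Month 1: interest €36.07; balance after payment €4,436.07.
Month 2: interest €33.27; balance after payment €4,059.35.
Closed form: n = −ln(1 − rB₀/P)/ln(1+r) = −ln(0.91201)/ln(1.0075) ≈ 12.326, so the balance reaches zero during payment 13.

13 months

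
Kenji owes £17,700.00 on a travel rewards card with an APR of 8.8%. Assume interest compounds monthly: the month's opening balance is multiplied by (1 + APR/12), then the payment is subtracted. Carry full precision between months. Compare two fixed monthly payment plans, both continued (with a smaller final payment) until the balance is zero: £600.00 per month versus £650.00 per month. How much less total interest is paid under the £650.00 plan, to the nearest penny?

£201.04

Monthly rate r = 8.8%/12 = 0.733333% = 0.00733333.
At £600.00/mo: n = ⌈−ln(1 − rB₀/P)/ln(1+r)⌉ = 34 payments (last £218.49); total interest = total paid − £17,700.00 = £2,318.49.
At £650.00/mo: 31 payments (last £317.45); total interest £2,117.45.
Interest saved = £2,318.49 − £2,117.45 = £201.04.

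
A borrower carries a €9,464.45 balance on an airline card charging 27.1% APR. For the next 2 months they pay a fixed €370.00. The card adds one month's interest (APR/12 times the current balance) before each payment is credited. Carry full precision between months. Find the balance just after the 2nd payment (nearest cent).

Monthly rate r = 27.1%/12 = 2.25833% = 0.0225833.
Each month: B ← B·(1+r) − €370.00.
Month 1: interest €213.74; balance after payment €9,308.19.
Month 2: interest €210.21; balance after payment €9,148.40.

€9,148.40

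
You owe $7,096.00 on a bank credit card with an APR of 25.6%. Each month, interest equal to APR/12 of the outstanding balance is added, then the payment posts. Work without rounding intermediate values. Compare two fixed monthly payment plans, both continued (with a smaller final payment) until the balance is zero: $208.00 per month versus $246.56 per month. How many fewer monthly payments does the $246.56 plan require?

16 fewer payments

Monthly rate r = 25.6%/12 = 2.13333% = 0.0213333.
At $208.00/mo: n = ⌈−ln(1 − rB₀/P)/ln(1+r)⌉ = 62 payments (last $134.05); total interest = total paid − $7,096.00 = $5,726.05.
At $246.56/mo: 46 payments (last $22.95); total interest $4,022.15.
Payments saved = 62 − 46 = 16.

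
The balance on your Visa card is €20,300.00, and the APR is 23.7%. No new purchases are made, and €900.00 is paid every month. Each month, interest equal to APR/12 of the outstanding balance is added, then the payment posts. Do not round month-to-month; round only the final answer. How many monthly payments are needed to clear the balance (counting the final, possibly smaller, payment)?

31 months

Monthly rate r = 23.7%/12 = 1.975% = 0.01975.
Recurrence: B ← B·(1+r) − €900.00.
Month 1: interest €400.93; balance after payment €19,800.92.
Month 2: interest €391.07; balance after payment €19,291.99.
Closed form: n = −ln(1 − rB₀/P)/ln(1+r) = −ln(0.55453)/ln(1.01975) ≈ 30.149, so the balance reaches zero during payment 31.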